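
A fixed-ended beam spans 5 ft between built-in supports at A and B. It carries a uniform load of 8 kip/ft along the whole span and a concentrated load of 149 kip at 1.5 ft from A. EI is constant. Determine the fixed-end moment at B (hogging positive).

M_B = 63.6 kip·ft

Release both end moments; the primary structure is a simply-supported span AB with redundants M_A and M_B.
End rotations of the released simple span under the applied load (×1/EI):
  at A: UDL 8: wL³/(24EI) = 41.67/EI
  at B: UDL 8: wL³/(24EI) = 41.67/EI
  at A: point load 149 at a = 1.5: Pab(L + b)/(6LEI) = 221.6/EI
  at B: point load 149 at a = 1.5: Pab(L + a)/(6LEI) = 169.5/EI
  θ_A0 = 263.3/EI,  θ_B0 = 211.2/EI
Flexibility coefficients: a unit moment at one end gives L/(3EI) there and L/(6EI) at the far end, so f₁₁ = f₂₂ = 1.667/EI and f₁₂ = f₂₁ = 0.8333/EI.
Compatibility — zero rotation at each built-in end:
  1.667 M_A + 0.8333 M_B = 263.3
  0.8333 M_A + 1.667 M_B = 211.2
Solving the pair gives M_A = 126.2 kip·ft and M_B = 63.6 kip·ft (hogging).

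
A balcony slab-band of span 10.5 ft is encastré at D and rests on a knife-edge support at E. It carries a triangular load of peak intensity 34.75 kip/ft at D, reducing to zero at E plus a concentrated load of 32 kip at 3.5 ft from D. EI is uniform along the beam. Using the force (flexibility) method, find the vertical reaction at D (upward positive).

R_D = 173.2 kip

Choose R_E as the redundant. The primary structure is the cantilever fixed at D.
Primary-structure tip deflection at E by superposition:
  triangular load, peak 34.75 at the fixed end: w₀L⁴/(30EI) = 14080/EI
  point load 32 at a = 3.5: Pa²(3L − a)/(6EI) = 1829/EI
  δ_0 = 15909/EI
Tip deflection under a unit load at E: L³/(3EI) = 385.9/EI.
Compatibility at E: δ_0 − R_E·δ_{EE} = 0, so R_E = 15909/385.9 = 41.23 kip.
Vertical equilibrium: R_D = ΣP − R_E = 214.4 − 41.23 = 173.2 kip.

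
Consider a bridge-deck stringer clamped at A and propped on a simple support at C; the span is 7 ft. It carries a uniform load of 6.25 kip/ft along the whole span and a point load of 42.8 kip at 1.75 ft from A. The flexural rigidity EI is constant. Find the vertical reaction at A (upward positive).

R_A = 66.47 kip

Remove the prop at C; the released (primary) structure is a cantilever built in at A.
Deflection at C on the released cantilever, summing each load's contribution:
  UDL 6.25: wL⁴/(8EI) = 1876/EI
  point load 42.8 at a = 1.75: Pa²(3L − a)/(6EI) = 420.5/EI
  δ_0 = 2296/EI
Tip deflection under a unit load at C: L³/(3EI) = 114.3/EI.
Compatibility at C: δ_0 − R_C·δ_{CC} = 0, so R_C = 2296/114.3 = 20.08 kip.
Vertical equilibrium: R_A = ΣP − R_C = 86.55 − 20.08 = 66.47 kip.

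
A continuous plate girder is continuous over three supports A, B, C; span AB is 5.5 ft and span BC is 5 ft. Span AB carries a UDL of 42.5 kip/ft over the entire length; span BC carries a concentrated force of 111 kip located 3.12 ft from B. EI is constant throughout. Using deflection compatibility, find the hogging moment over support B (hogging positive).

M_B = 126.8 kip·ft

Take M_B as the redundant. Released structure: two simple spans AB and BC with a hinge at B.
End slopes at the hinge B, treating each span as simply supported:
  span AB: UDL 42.5: wL³/(24EI) = 294.6/EI
  span BC: point load 111 at a = 3.12: Pab(L + b)/(6LEI) = 149.3/EI
  relative rotation θ_0 = (294.6 + 149.3)/EI = 443.9/EI
A unit hogging moment at B produces rotation L₁/(3EI) + L₂/(3EI) = 3.5/EI.
Compatibility: M_B·(L₁+L₂)/(3EI) = θ_0, giving M_B = 126.8 kip·ft (hogging).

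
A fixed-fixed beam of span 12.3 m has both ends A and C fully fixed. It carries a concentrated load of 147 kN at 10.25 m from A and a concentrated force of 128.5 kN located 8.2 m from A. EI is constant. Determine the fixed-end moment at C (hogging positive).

Take the two fixed-end moments M_A, M_C as redundants; the released structure is the simple span AC.
On the primary (simply-supported) span, the end slopes from the loading are:
  at A: point load 147 at a = 10.25: Pab(L + b)/(6LEI) = 600.6/EI
  at C: point load 147 at a = 10.25: Pab(L + a)/(6LEI) = 943.8/EI
  at A: point load 128.5 at a = 8.2: Pab(L + b)/(6LEI) = 960/EI
  at C: point load 128.5 at a = 8.2: Pab(L + a)/(6LEI) = 1200/EI
  θ_A0 = 1561/EI,  θ_C0 = 2144/EI
Flexibility coefficients: a unit moment at one end gives L/(3EI) there and L/(6EI) at the far end, so f₁₁ = f₂₂ = 4.1/EI and f₁₂ = f₂₁ = 2.05/EI.
Compatibility — zero rotation at each built-in end:
  4.1 M_A + 2.05 M_C = 1561
  2.05 M_A + 4.1 M_C = 2144
Solving the pair gives M_A = 158.9 kN·m and M_C = 443.4 kN·m (hogging).

M_C = 443.4 kN·m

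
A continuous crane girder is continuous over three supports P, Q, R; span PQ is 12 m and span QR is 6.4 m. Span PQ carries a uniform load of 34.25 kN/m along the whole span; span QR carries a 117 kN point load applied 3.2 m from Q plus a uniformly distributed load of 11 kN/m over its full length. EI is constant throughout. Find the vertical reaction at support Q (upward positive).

R_Q = 411.9 kN

Take M_Q as the redundant. Released structure: two simple spans PQ and QR with a hinge at Q.
Rotations at Q on the released spans (each span's end-slope, ×1/EI):
  span PQ: UDL 34.25: wL³/(24EI) = 2466/EI
  span QR: point load 117 at a = 3.2: Pab(L + b)/(6LEI) = 299.5/EI
  span QR: UDL 11: wL³/(24EI) = 120.1/EI
  relative rotation θ_0 = (2466 + 419.7)/EI = 2886/EI
A unit hogging moment at Q produces rotation L₁/(3EI) + L₂/(3EI) = 6.133/EI.
Slope continuity at Q: θ_0 = M_Q·6.133/EI, so M_Q = 2886/6.133 = 470.5 kN·m (hogging).
Span PQ, ΣM about P with M_Q applied at Q: R_Q^{PQ}·12 = 2466 + 470.5, so R_Q^{PQ} = 244.7 kN and R_P = 411 − 244.7 = 166.3 kN.
Span QR, ΣM about R: R_Q^{QR}·6.4 = 599.7 + 470.5, so R_Q^{QR} = 167.2 kN and R_R = 187.4 − 167.2 = 20.19 kN.
R_Q = 244.7 + 167.2 = 411.9 kN.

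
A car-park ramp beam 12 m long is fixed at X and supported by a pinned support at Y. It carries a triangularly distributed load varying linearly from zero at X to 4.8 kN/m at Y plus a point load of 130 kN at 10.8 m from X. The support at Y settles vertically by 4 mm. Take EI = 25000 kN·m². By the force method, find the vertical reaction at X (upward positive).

Remove the prop at Y; the released (primary) structure is a cantilever built in at X.
Primary-structure tip deflection at Y by superposition:
  triangular load, peak 4.8 at the free end: 11w₀L⁴/(120EI) = 9124/EI
  point load 130 at a = 10.8: Pa²(3L − a)/(6EI) = 63685/EI
  δ_0 = 72809/EI
Tip deflection under a unit load at Y: L³/(3EI) = 576/EI.
With EI = 25000 kN·m²: δ_0 = 2.9124 m and δ_{YY} = 0.02304 m/kN.
Compatibility — the beam at Y must follow the support down by 0.004 m: δ_0 − R_Y·δ_{YY} = 0.004, so R_Y = (2.9124 − 0.004)/0.02304 = 126.2 kN.
Vertical equilibrium: R_X = ΣP − R_Y = 158.8 − 126.2 = 32.57 kN.

R_X = 32.57 kN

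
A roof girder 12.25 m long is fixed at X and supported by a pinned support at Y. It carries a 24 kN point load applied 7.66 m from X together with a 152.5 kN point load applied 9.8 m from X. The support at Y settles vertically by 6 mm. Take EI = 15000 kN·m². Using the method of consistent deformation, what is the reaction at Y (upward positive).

Choose R_Y as the redundant. The primary structure is the cantilever fixed at X.
Free-end deflection of the primary structure under the applied loading (downward +):
  point load 24 at a = 7.66: Pa²(3L − a)/(6EI) = 6827/EI
  point load 152.5 at a = 9.8: Pa²(3L − a)/(6EI) = 65785/EI
  δ_0 = 72613/EI
Flexibility coefficient — unit upward force at Y: δ_{YY} = L³/(3EI) = 612.8/EI.
With EI = 15000 kN·m²: δ_0 = 4.8409 m and δ_{YY} = 0.04085 m/kN.
Compatibility — the beam at Y must follow the support down by 0.006 m: δ_0 − R_Y·δ_{YY} = 0.006, so R_Y = (4.8409 − 0.006)/0.04085 = 118.4 kN.

R_Y = 118.4 kN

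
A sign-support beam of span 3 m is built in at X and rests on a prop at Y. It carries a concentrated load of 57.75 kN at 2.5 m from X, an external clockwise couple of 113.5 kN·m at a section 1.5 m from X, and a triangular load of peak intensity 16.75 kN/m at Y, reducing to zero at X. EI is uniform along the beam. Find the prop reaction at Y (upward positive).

R_Y = 99.83 kN

Take the reaction at Y as the redundant and release it; the primary structure is a cantilever fixed at X.
Deflection at Y on the released cantilever, summing each load's contribution:
  point load 57.75 at a = 2.5: Pa²(3L − a)/(6EI) = 391/EI
  clockwise couple 113.5 at a = 1.5: M₀a(2L − a)/(2EI) = 383.1/EI
  triangular load, peak 16.75 at the free end: 11w₀L⁴/(120EI) = 124.4/EI
  δ_0 = 898.4/EI
Flexibility coefficient — unit upward force at Y: δ_{YY} = L³/(3EI) = 9/EI.
The prop prevents deflection at Y: R_Y = δ_0/δ_{YY} = 898.4/9 = 99.83 kN.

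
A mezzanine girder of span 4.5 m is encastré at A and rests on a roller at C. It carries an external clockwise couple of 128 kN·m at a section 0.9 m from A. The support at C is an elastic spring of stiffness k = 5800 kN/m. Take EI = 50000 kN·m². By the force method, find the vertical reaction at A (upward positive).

R_A = -11.96 kN

Release the roller at C. Primary structure: cantilever fixed at A.
Deflection at C on the released cantilever, summing each load's contribution:
  clockwise couple 128 at a = 0.9: M₀a(2L − a)/(2EI) = 466.6/EI
Tip deflection under a unit load at C: L³/(3EI) = 30.38/EI.
With EI = 50000 kN·m²: δ_0 = 0.009331 m and δ_{CC} = 0.000607 m/kN.
Compatibility — the spring shortens by R_C/k under the reaction it provides: δ_0 − R_C·δ_{CC} = R_C/k. With 1/k = 0.000172 m/kN, R_C = δ_0 / (δ_{CC} + 1/k) = 0.009331 / (0.000607 + 0.000172) = 11.96 kN.
Vertical equilibrium: R_A = ΣP − R_C = 0 − 11.96 = -11.96 kN.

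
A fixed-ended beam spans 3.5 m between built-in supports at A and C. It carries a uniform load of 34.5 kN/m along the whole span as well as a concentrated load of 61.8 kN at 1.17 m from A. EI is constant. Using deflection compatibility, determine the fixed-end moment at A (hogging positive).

Take the two fixed-end moments M_A, M_C as redundants; the released structure is the simple span AC.
Simple-span end rotations at A and C under the given loads:
  at A: UDL 34.5: wL³/(24EI) = 61.63/EI
  at C: UDL 34.5: wL³/(24EI) = 61.63/EI
  at A: point load 61.8 at a = 1.17: Pab(L + b)/(6LEI) = 46.77/EI
  at C: point load 61.8 at a = 1.17: Pab(L + a)/(6LEI) = 37.47/EI
  θ_A0 = 108.4/EI,  θ_C0 = 99.1/EI
Flexibility coefficients: a unit moment at one end gives L/(3EI) there and L/(6EI) at the far end, so f₁₁ = f₂₂ = 1.167/EI and f₁₂ = f₂₁ = 0.5833/EI.
Compatibility — zero rotation at each built-in end:
  1.167 M_A + 0.5833 M_C = 108.4
  0.5833 M_A + 1.167 M_C = 99.1
Solving the pair gives M_A = 67.26 kN·m and M_C = 51.31 kN·m (hogging).

M_A = 67.26 kN·m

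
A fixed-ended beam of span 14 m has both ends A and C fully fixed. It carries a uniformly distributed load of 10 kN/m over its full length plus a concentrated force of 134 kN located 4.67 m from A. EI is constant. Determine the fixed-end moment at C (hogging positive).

Release both end moments; the primary structure is a simply-supported span AC with redundants M_A and M_C.
On the primary (simply-supported) span, the end slopes from the loading are:
  at A: UDL 10: wL³/(24EI) = 1143/EI
  at C: UDL 10: wL³/(24EI) = 1143/EI
  at A: point load 134 at a = 4.67: Pab(L + b)/(6LEI) = 1622/EI
  at C: point load 134 at a = 4.67: Pab(L + a)/(6LEI) = 1298/EI
  θ_A0 = 2765/EI,  θ_C0 = 2441/EI
Flexibility coefficients: a unit moment at one end gives L/(3EI) there and L/(6EI) at the far end, so f₁₁ = f₂₂ = 4.667/EI and f₁₂ = f₂₁ = 2.333/EI.
Compatibility — zero rotation at each built-in end:
  4.667 M_A + 2.333 M_C = 2765
  2.333 M_A + 4.667 M_C = 2441
Solving the pair gives M_A = 441.3 kN·m and M_C = 302.4 kN·m (hogging).

M_C = 302.4 kN·m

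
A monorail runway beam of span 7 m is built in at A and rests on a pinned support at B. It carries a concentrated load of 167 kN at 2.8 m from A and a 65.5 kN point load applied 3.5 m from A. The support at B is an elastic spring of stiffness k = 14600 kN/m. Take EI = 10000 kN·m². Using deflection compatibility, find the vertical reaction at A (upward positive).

R_A = 177.6 kN

Take the reaction at B as the redundant and release it; the primary structure is a cantilever fixed at A.
Deflection at B on the released cantilever, summing each load's contribution:
  point load 167 at a = 2.8: Pa²(3L − a)/(6EI) = 3971/EI
  point load 65.5 at a = 3.5: Pa²(3L − a)/(6EI) = 2340/EI
  δ_0 = 6312/EI
Flexibility coefficient — unit upward force at B: δ_{BB} = L³/(3EI) = 114.3/EI.
With EI = 10000 kN·m²: δ_0 = 0.63117 m and δ_{BB} = 0.011433 m/kN.
Compatibility — the spring shortens by R_B/k under the reaction it provides: δ_0 − R_B·δ_{BB} = R_B/k. With 1/k = 0.000068 m/kN, R_B = δ_0 / (δ_{BB} + 1/k) = 0.63117 / (0.011433 + 0.000068) = 54.88 kN.
Vertical equilibrium: R_A = ΣP − R_B = 232.5 − 54.88 = 177.6 kN.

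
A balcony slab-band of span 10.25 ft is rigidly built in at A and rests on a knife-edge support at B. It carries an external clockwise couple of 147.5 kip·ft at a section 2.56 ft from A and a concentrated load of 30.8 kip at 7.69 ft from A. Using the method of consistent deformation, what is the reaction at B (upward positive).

R_B = 28.94 kip

Release the roller at B. Primary structure: cantilever fixed at A.
Free-end deflection of the primary structure under the applied loading (downward +):
  clockwise couple 147.5 at a = 2.56: M₀a(2L − a)/(2EI) = 3387/EI
  point load 30.8 at a = 7.69: Pa²(3L − a)/(6EI) = 7000/EI
  δ_0 = 10387/EI
Tip deflection under a unit load at B: L³/(3EI) = 359/EI.
Compatibility at B: δ_0 − R_B·δ_{BB} = 0, so R_B = 10387/359 = 28.94 kip.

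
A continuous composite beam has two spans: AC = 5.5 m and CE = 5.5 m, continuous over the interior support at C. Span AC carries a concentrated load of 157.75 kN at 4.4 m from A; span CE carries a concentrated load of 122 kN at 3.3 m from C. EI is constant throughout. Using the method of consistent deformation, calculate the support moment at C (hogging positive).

Take M_C as the redundant. Released structure: two simple spans AC and CE with a hinge at C.
End slopes at the hinge C, treating each span as simply supported:
  span AC: point load 157.75 at a = 4.4: Pab(L + a)/(6LEI) = 229.1/EI
  span CE: point load 122 at a = 3.3: Pab(L + b)/(6LEI) = 206.7/EI
  relative rotation θ_0 = (229.1 + 206.7)/EI = 435.7/EI
A unit hogging moment at C produces rotation L₁/(3EI) + L₂/(3EI) = 3.667/EI.
Slope continuity at C: θ_0 = M_C·3.667/EI, so M_C = 435.7/3.667 = 118.8 kN·m (hogging).

M_C = 118.8 kN·m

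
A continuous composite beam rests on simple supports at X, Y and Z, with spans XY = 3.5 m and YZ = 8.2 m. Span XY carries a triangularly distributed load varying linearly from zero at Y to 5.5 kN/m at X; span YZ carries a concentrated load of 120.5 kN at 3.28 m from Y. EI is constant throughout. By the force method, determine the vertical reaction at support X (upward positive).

Take M_Y as the redundant. Released structure: two simple spans XY and YZ with a hinge at Y.
End slopes at the hinge Y, treating each span as simply supported:
  span XY: triangular load, peak 5.5: 7w₀L³/(360EI) = 4.585/EI
  span YZ: point load 120.5 at a = 3.28: Pab(L + b)/(6LEI) = 518.6/EI
  relative rotation θ_0 = (4.585 + 518.6)/EI = 523.1/EI
A unit hogging moment at Y produces rotation L₁/(3EI) + L₂/(3EI) = 3.9/EI.
Compatibility: M_Y·(L₁+L₂)/(3EI) = θ_0, giving M_Y = 134.1 kN·m (hogging).
Span XY, ΣM about X with M_Y applied at Y: R_Y^{XY}·3.5 = 11.23 + 134.1, so R_Y^{XY} = 41.53 kN and R_X = 9.625 − 41.53 = -31.91 kN.

R_X = -31.91 kN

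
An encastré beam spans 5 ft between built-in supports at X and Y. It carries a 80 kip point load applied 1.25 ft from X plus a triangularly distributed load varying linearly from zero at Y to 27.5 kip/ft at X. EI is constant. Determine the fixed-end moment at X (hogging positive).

Take the two fixed-end moments M_X, M_Y as redundants; the released structure is the simple span XY.
Simple-span end rotations at X and Y under the given loads:
  at X: point load 80 at a = 1.25: Pab(L + b)/(6LEI) = 109.4/EI
  at Y: point load 80 at a = 1.25: Pab(L + a)/(6LEI) = 78.12/EI
  at X: triangular load, peak 27.5: w₀L³/(45EI) = 76.39/EI
  at Y: triangular load, peak 27.5: 7w₀L³/(360EI) = 66.84/EI
  θ_X0 = 185.8/EI,  θ_Y0 = 145/EI
Flexibility coefficients: a unit moment at one end gives L/(3EI) there and L/(6EI) at the far end, so f₁₁ = f₂₂ = 1.667/EI and f₁₂ = f₂₁ = 0.8333/EI.
Compatibility — zero rotation at each built-in end:
  1.667 M_X + 0.8333 M_Y = 185.8
  0.8333 M_X + 1.667 M_Y = 145
Solving the pair gives M_X = 90.62 kip·ft and M_Y = 41.67 kip·ft (hogging).

M_X = 90.62 kip·ft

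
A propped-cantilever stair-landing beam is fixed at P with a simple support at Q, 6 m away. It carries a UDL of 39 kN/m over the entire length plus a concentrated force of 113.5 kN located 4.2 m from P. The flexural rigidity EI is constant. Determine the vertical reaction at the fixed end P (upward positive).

R_P = 195.8 kN

Take the reaction at Q as the redundant and release it; the primary structure is a cantilever fixed at P.
Free-end deflection of the primary structure under the applied loading (downward +):
  UDL 39: wL⁴/(8EI) = 6318/EI
  point load 113.5 at a = 4.2: Pa²(3L − a)/(6EI) = 4605/EI
  δ_0 = 10923/EI
Flexibility coefficient — unit upward force at Q: δ_{QQ} = L³/(3EI) = 72/EI.
The prop prevents deflection at Q: R_Q = δ_0/δ_{QQ} = 10923/72 = 151.7 kN.
Vertical equilibrium: R_P = ΣP − R_Q = 347.5 − 151.7 = 195.8 kN.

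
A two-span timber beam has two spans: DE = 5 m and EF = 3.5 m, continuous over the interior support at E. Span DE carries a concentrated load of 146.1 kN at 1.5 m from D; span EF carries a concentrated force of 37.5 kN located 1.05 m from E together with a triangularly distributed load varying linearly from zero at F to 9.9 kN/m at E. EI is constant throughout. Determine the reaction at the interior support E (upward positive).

Insert a hinge at E; M_E is the redundant, and each span becomes simply supported.
Discontinuity in slope at E on the released structure — sum the simple-span end rotations:
  span DE: point load 146.1 at a = 1.5: Pab(L + a)/(6LEI) = 166.2/EI
  span EF: point load 37.5 at a = 1.05: Pab(L + b)/(6LEI) = 27.33/EI
  span EF: triangular load, peak 9.9: w₀L³/(45EI) = 9.432/EI
  relative rotation θ_0 = (166.2 + 36.77)/EI = 203/EI
A unit hogging moment at E produces rotation L₁/(3EI) + L₂/(3EI) = 2.833/EI.
Slope continuity at E: θ_0 = M_E·2.833/EI, so M_E = 203/2.833 = 71.63 kN·m (hogging).
Span DE, ΣM about D with M_E applied at E: R_E^{DE}·5 = 219.2 + 71.63, so R_E^{DE} = 58.16 kN and R_D = 146.1 − 58.16 = 87.94 kN.
Span EF, ΣM about F: R_E^{EF}·3.5 = 132.3 + 71.63, so R_E^{EF} = 58.27 kN and R_F = 54.83 − 58.27 = -3.441 kN.
R_E = 58.16 + 58.27 = 116.4 kN.

R_E = 116.4 kN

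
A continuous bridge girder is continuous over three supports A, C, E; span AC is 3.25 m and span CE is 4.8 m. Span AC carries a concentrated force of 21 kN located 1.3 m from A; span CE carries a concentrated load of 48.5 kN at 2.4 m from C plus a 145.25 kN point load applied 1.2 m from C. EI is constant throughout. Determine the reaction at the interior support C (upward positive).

R_C = 192.6 kN

Take M_C as the redundant. Released structure: two simple spans AC and CE with a hinge at C.
Discontinuity in slope at C on the released structure — sum the simple-span end rotations:
  span AC: point load 21 at a = 1.3: Pab(L + a)/(6LEI) = 12.42/EI
  span CE: point load 48.5 at a = 2.4: Pab(L + b)/(6LEI) = 69.84/EI
  span CE: point load 145.25 at a = 1.2: Pab(L + b)/(6LEI) = 183/EI
  relative rotation θ_0 = (12.42 + 252.9)/EI = 265.3/EI
A unit hogging moment at C produces rotation L₁/(3EI) + L₂/(3EI) = 2.683/EI.
Slope continuity at C: θ_0 = M_C·2.683/EI, so M_C = 265.3/2.683 = 98.86 kN·m (hogging).
Span AC, ΣM about A with M_C applied at C: R_C^{AC}·3.25 = 27.3 + 98.86, so R_C^{AC} = 38.82 kN and R_A = 21 − 38.82 = -17.82 kN.
Span CE, ΣM about E: R_C^{CE}·4.8 = 639.3 + 98.86, so R_C^{CE} = 153.8 kN and R_E = 193.8 − 153.8 = 39.97 kN.
R_C = 38.82 + 153.8 = 192.6 kN.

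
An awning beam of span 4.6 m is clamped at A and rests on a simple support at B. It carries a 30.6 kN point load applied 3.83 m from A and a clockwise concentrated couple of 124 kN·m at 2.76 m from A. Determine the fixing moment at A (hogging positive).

Choose R_B as the redundant. The primary structure is the cantilever fixed at A.
Deflection at B on the released cantilever, summing each load's contribution:
  point load 30.6 at a = 3.83: Pa²(3L − a)/(6EI) = 745.9/EI
  clockwise couple 124 at a = 2.76: M₀a(2L − a)/(2EI) = 1102/EI
  δ_0 = 1848/EI
Flexibility coefficient — unit upward force at B: δ_{BB} = L³/(3EI) = 32.45/EI.
Compatibility at B: δ_0 − R_B·δ_{BB} = 0, so R_B = 1848/32.45 = 56.95 kN.
Moment equilibrium about A: M_A = Σ(load moments about A) − R_B·L = 241.2 − 56.95×4.6 = -20.79 kN·m.

M_A = -20.79 kN·m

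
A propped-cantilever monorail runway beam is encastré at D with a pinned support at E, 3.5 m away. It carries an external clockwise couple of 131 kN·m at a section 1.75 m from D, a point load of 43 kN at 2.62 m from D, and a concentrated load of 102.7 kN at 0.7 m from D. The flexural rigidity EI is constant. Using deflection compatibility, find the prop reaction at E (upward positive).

Take the reaction at E as the redundant and release it; the primary structure is a cantilever fixed at D.
Free-end deflection of the primary structure under the applied loading (downward +):
  clockwise couple 131 at a = 1.75: M₀a(2L − a)/(2EI) = 601.8/EI
  point load 43 at a = 2.62: Pa²(3L − a)/(6EI) = 387.7/EI
  point load 102.7 at a = 0.7: Pa²(3L − a)/(6EI) = 82.19/EI
  δ_0 = 1072/EI
Flexibility coefficient — unit upward force at E: δ_{EE} = L³/(3EI) = 14.29/EI.
The prop prevents deflection at E: R_E = δ_0/δ_{EE} = 1072/14.29 = 74.98 kN.

R_E = 74.98 kN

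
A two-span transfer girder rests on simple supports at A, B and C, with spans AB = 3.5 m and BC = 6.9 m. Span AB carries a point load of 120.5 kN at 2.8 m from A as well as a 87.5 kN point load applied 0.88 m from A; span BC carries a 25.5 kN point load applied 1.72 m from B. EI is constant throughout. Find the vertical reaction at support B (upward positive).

Insert a hinge at B; M_B is the redundant, and each span becomes simply supported.
Discontinuity in slope at B on the released structure — sum the simple-span end rotations:
  span AB: point load 120.5 at a = 2.8: Pab(L + a)/(6LEI) = 70.85/EI
  span AB: point load 87.5 at a = 0.88: Pab(L + a)/(6LEI) = 42.08/EI
  span BC: point load 25.5 at a = 1.72: Pab(L + b)/(6LEI) = 66.29/EI
  relative rotation θ_0 = (112.9 + 66.29)/EI = 179.2/EI
A unit hogging moment at B produces rotation L₁/(3EI) + L₂/(3EI) = 3.467/EI.
Compatibility: M_B·(L₁+L₂)/(3EI) = θ_0, giving M_B = 51.7 kN·m (hogging).
Span AB, ΣM about A with M_B applied at B: R_B^{AB}·3.5 = 414.4 + 51.7, so R_B^{AB} = 133.2 kN and R_A = 208 − 133.2 = 74.83 kN.
Span BC, ΣM about C: R_B^{BC}·6.9 = 132.1 + 51.7, so R_B^{BC} = 26.64 kN and R_C = 25.5 − 26.64 = -1.136 kN.
R_B = 133.2 + 26.64 = 159.8 kN.

R_B = 159.8 kN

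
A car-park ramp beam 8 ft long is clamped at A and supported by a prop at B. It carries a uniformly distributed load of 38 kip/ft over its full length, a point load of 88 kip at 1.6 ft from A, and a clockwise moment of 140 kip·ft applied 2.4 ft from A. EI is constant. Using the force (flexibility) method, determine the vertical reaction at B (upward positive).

R_B = 132.3 kip

Take the reaction at B as the redundant and release it; the primary structure is a cantilever fixed at A.
Primary-structure tip deflection at B by superposition:
  UDL 38: wL⁴/(8EI) = 19456/EI
  point load 88 at a = 1.6: Pa²(3L − a)/(6EI) = 841/EI
  clockwise couple 140 at a = 2.4: M₀a(2L − a)/(2EI) = 2285/EI
  δ_0 = 22582/EI
Flexibility coefficient — unit upward force at B: δ_{BB} = L³/(3EI) = 170.7/EI.
Compatibility at B: δ_0 − R_B·δ_{BB} = 0, so R_B = 22582/170.7 = 132.3 kip.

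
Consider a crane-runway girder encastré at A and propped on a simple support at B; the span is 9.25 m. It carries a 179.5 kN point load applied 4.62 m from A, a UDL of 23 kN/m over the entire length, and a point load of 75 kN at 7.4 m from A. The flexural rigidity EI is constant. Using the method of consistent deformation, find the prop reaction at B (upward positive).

Take the reaction at B as the redundant and release it; the primary structure is a cantilever fixed at A.
Free-end deflection of the primary structure under the applied loading (downward +):
  point load 179.5 at a = 4.62: Pa²(3L − a)/(6EI) = 14770/EI
  UDL 23: wL⁴/(8EI) = 21048/EI
  point load 75 at a = 7.4: Pa²(3L − a)/(6EI) = 13930/EI
  δ_0 = 49747/EI
Flexibility coefficient — unit upward force at B: δ_{BB} = L³/(3EI) = 263.8/EI.
Compatibility at B: δ_0 − R_B·δ_{BB} = 0, so R_B = 49747/263.8 = 188.6 kN.

R_B = 188.6 kN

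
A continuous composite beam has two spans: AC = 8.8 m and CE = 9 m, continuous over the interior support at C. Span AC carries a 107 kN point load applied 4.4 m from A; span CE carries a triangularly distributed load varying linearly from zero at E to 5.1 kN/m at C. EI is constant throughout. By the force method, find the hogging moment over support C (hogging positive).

M_C = 101.2 kN·m

Take M_C as the redundant. Released structure: two simple spans AC and CE with a hinge at C.
Discontinuity in slope at C on the released structure — sum the simple-span end rotations:
  span AC: point load 107 at a = 4.4: Pab(L + a)/(6LEI) = 517.9/EI
  span CE: triangular load, peak 5.1: w₀L³/(45EI) = 82.62/EI
  relative rotation θ_0 = (517.9 + 82.62)/EI = 600.5/EI
A unit hogging moment at C produces rotation L₁/(3EI) + L₂/(3EI) = 5.933/EI.
Slope continuity at C: θ_0 = M_C·5.933/EI, so M_C = 600.5/5.933 = 101.2 kN·m (hogging).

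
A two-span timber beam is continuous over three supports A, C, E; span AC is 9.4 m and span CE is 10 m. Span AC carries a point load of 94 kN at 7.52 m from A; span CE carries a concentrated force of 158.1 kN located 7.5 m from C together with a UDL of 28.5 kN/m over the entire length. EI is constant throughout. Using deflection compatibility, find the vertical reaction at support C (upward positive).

Release continuity at C by inserting a hinge; the redundant is the internal moment M_C. The primary structure is two simply-supported spans AC and CE.
Discontinuity in slope at C on the released structure — sum the simple-span end rotations:
  span AC: point load 94 at a = 7.52: Pab(L + a)/(6LEI) = 398.7/EI
  span CE: point load 158.1 at a = 7.5: Pab(L + b)/(6LEI) = 617.6/EI
  span CE: UDL 28.5: wL³/(24EI) = 1188/EI
  relative rotation θ_0 = (398.7 + 1805)/EI = 2204/EI
A unit hogging moment at C produces rotation L₁/(3EI) + L₂/(3EI) = 6.467/EI.
Slope continuity at C: θ_0 = M_C·6.467/EI, so M_C = 2204/6.467 = 340.8 kN·m (hogging).
Span AC, ΣM about A with M_C applied at C: R_C^{AC}·9.4 = 706.9 + 340.8, so R_C^{AC} = 111.5 kN and R_A = 94 − 111.5 = -17.45 kN.
Span CE, ΣM about E: R_C^{CE}·10 = 1820 + 340.8, so R_C^{CE} = 216.1 kN and R_E = 443.1 − 216.1 = 227 kN.
R_C = 111.5 + 216.1 = 327.6 kN.

R_C = 327.6 kN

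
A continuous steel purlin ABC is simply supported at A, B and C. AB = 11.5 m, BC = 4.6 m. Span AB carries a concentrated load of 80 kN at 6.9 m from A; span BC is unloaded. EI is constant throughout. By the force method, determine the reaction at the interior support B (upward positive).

R_B = 86.4 kN

Take M_B as the redundant. Released structure: two simple spans AB and BC with a hinge at B.
Rotations at B on the released spans (each span's end-slope, ×1/EI):
  span AB: point load 80 at a = 6.9: Pab(L + a)/(6LEI) = 677.1/EI
  relative rotation θ_0 = (677.1 + 0)/EI = 677.1/EI
A unit hogging moment at B produces rotation L₁/(3EI) + L₂/(3EI) = 5.367/EI.
Slope continuity at B: θ_0 = M_B·5.367/EI, so M_B = 677.1/5.367 = 126.2 kN·m (hogging).
Span AB, ΣM about A with M_B applied at B: R_B^{AB}·11.5 = 552 + 126.2, so R_B^{AB} = 58.97 kN and R_A = 80 − 58.97 = 21.03 kN.
Span BC, ΣM about C: R_B^{BC}·4.6 = 0 + 126.2, so R_B^{BC} = 27.43 kN and R_C = 0 − 27.43 = -27.43 kN.
R_B = 58.97 + 27.43 = 86.4 kN.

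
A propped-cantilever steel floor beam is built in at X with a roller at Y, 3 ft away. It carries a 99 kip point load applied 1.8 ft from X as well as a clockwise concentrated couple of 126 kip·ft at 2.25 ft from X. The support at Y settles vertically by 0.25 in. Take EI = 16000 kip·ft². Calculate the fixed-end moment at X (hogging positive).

M_X = 109.8 kip·ft

Remove the prop at Y; the released (primary) structure is a cantilever built in at X.
Primary-structure tip deflection at Y by superposition:
  point load 99 at a = 1.8: Pa²(3L − a)/(6EI) = 384.9/EI
  clockwise couple 126 at a = 2.25: M₀a(2L − a)/(2EI) = 531.6/EI
  δ_0 = 916.5/EI
Tip deflection under a unit load at Y: L³/(3EI) = 9/EI.
With EI = 16000 kip·ft²: δ_0 = 0.05728 ft and δ_{YY} = 0.000562 ft/kip.
Compatibility — the beam at Y must follow the support down by 0.02083 ft: δ_0 − R_Y·δ_{YY} = 0.02083, so R_Y = (0.05728 − 0.02083)/0.000562 = 64.79 kip.
Moment equilibrium about X: M_X = Σ(load moments about X) − R_Y·L = 304.2 − 64.79×3 = 109.8 kip·ft.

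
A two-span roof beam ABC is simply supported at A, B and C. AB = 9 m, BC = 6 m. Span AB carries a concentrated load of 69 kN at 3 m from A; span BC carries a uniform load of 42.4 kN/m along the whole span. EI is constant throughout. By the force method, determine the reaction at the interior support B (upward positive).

Release continuity at B by inserting a hinge; the redundant is the internal moment M_B. The primary structure is two simply-supported spans AB and BC.
End slopes at the hinge B, treating each span as simply supported:
  span AB: point load 69 at a = 3: Pab(L + a)/(6LEI) = 276/EI
  span BC: UDL 42.4: wL³/(24EI) = 381.6/EI
  relative rotation θ_0 = (276 + 381.6)/EI = 657.6/EI
A unit hogging moment at B produces rotation L₁/(3EI) + L₂/(3EI) = 5/EI.
Compatibility: M_B·(L₁+L₂)/(3EI) = θ_0, giving M_B = 131.5 kN·m (hogging).
Span AB, ΣM about A with M_B applied at B: R_B^{AB}·9 = 207 + 131.5, so R_B^{AB} = 37.61 kN and R_A = 69 − 37.61 = 31.39 kN.
Span BC, ΣM about C: R_B^{BC}·6 = 763.2 + 131.5, so R_B^{BC} = 149.1 kN and R_C = 254.4 − 149.1 = 105.3 kN.
R_B = 37.61 + 149.1 = 186.7 kN.

R_B = 186.7 kN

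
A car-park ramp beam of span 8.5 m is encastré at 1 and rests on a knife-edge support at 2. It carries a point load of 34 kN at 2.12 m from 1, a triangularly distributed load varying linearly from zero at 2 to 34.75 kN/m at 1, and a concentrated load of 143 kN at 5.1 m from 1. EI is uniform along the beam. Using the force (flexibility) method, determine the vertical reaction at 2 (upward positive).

R_2 = 94.22 kN

Remove the prop at 2; the released (primary) structure is a cantilever built in at 1.
Primary-structure tip deflection at 2 by superposition:
  point load 34 at a = 2.12: Pa²(3L − a)/(6EI) = 595.4/EI
  triangular load, peak 34.75 at the fixed end: w₀L⁴/(30EI) = 6047/EI
  point load 143 at a = 5.1: Pa²(3L − a)/(6EI) = 12646/EI
  δ_0 = 19288/EI
Flexibility coefficient — unit upward force at 2: δ_{22} = L³/(3EI) = 204.7/EI.
Compatibility at 2: δ_0 − R_2·δ_{22} = 0, so R_2 = 19288/204.7 = 94.22 kN.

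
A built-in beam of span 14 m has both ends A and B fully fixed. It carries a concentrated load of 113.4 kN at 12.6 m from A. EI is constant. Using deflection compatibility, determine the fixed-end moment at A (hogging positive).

Take the two fixed-end moments M_A, M_B as redundants; the released structure is the simple span AB.
End rotations of the released simple span under the applied load (×1/EI):
  at A: point load 113.4 at a = 12.6: Pab(L + b)/(6LEI) = 366.7/EI
  at B: point load 113.4 at a = 12.6: Pab(L + a)/(6LEI) = 633.5/EI
  θ_A0 = 366.7/EI,  θ_B0 = 633.5/EI
Flexibility coefficients: a unit moment at one end gives L/(3EI) there and L/(6EI) at the far end, so f₁₁ = f₂₂ = 4.667/EI and f₁₂ = f₂₁ = 2.333/EI.
Compatibility — zero rotation at each built-in end:
  4.667 M_A + 2.333 M_B = 366.7
  2.333 M_A + 4.667 M_B = 633.5
Solving the pair gives M_A = 14.29 kN·m and M_B = 128.6 kN·m (hogging).

M_A = 14.29 kN·m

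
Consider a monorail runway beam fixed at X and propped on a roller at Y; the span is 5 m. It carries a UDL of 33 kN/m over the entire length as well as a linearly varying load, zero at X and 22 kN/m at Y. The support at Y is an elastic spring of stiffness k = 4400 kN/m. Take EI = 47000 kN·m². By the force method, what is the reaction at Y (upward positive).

R_Y = 73.33 kN

Choose R_Y as the redundant. The primary structure is the cantilever fixed at X.
Free-end deflection of the primary structure under the applied loading (downward +):
  UDL 33: wL⁴/(8EI) = 2578/EI
  triangular load, peak 22 at the free end: 11w₀L⁴/(120EI) = 1260/EI
  δ_0 = 3839/EI
Tip deflection under a unit load at Y: L³/(3EI) = 41.67/EI.
With EI = 47000 kN·m²: δ_0 = 0.081671 m and δ_{YY} = 0.000887 m/kN.
Compatibility — the spring shortens by R_Y/k under the reaction it provides: δ_0 − R_Y·δ_{YY} = R_Y/k. With 1/k = 0.000227 m/kN, R_Y = δ_0 / (δ_{YY} + 1/k) = 0.081671 / (0.000887 + 0.000227) = 73.33 kN.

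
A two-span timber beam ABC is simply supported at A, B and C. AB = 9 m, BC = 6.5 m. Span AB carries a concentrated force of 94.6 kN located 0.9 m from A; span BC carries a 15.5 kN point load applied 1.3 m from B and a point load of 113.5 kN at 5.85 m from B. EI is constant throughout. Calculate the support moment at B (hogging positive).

M_B = 45.87 kN·m

Insert a hinge at B; M_B is the redundant, and each span becomes simply supported.
End slopes at the hinge B, treating each span as simply supported:
  span AB: point load 94.6 at a = 0.9: Pab(L + a)/(6LEI) = 126.4/EI
  span BC: point load 15.5 at a = 1.3: Pab(L + b)/(6LEI) = 31.43/EI
  span BC: point load 113.5 at a = 5.85: Pab(L + b)/(6LEI) = 79.12/EI
  relative rotation θ_0 = (126.4 + 110.6)/EI = 237/EI
A unit hogging moment at B produces rotation L₁/(3EI) + L₂/(3EI) = 5.167/EI.
Slope continuity at B: θ_0 = M_B·5.167/EI, so M_B = 237/5.167 = 45.87 kN·m (hogging).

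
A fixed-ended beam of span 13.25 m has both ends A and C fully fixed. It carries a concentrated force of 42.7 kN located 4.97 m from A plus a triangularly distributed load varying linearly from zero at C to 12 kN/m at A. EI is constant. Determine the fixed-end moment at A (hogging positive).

M_A = 188.2 kN·m

Release both end moments; the primary structure is a simply-supported span AC with redundants M_A and M_C.
Simple-span end rotations at A and C under the given loads:
  at A: point load 42.7 at a = 4.97: Pab(L + b)/(6LEI) = 475.9/EI
  at C: point load 42.7 at a = 4.97: Pab(L + a)/(6LEI) = 402.7/EI
  at A: triangular load, peak 12: w₀L³/(45EI) = 620.3/EI
  at C: triangular load, peak 12: 7w₀L³/(360EI) = 542.8/EI
  θ_A0 = 1096/EI,  θ_C0 = 945.5/EI
Flexibility coefficients: a unit moment at one end gives L/(3EI) there and L/(6EI) at the far end, so f₁₁ = f₂₂ = 4.417/EI and f₁₂ = f₂₁ = 2.208/EI.
Compatibility — zero rotation at each built-in end:
  4.417 M_A + 2.208 M_C = 1096
  2.208 M_A + 4.417 M_C = 945.5
Solving the pair gives M_A = 188.2 kN·m and M_C = 120 kN·m (hogging).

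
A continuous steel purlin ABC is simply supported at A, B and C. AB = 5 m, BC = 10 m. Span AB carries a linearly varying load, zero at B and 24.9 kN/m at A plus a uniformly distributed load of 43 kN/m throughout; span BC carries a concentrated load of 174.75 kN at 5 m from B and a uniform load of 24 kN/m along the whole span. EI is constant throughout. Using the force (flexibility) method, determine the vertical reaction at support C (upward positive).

Insert a hinge at B; M_B is the redundant, and each span becomes simply supported.
Rotations at B on the released spans (each span's end-slope, ×1/EI):
  span AB: triangular load, peak 24.9: 7w₀L³/(360EI) = 60.52/EI
  span AB: UDL 43: wL³/(24EI) = 224/EI
  span BC: point load 174.75 at a = 5: Pab(L + b)/(6LEI) = 1092/EI
  span BC: UDL 24: wL³/(24EI) = 1000/EI
  relative rotation θ_0 = (284.5 + 2092)/EI = 2377/EI
A unit hogging moment at B produces rotation L₁/(3EI) + L₂/(3EI) = 5/EI.
Slope continuity at B: θ_0 = M_B·5/EI, so M_B = 2377/5 = 475.3 kN·m (hogging).
Span BC, ΣM about C: R_B^{BC}·10 = 2074 + 475.3, so R_B^{BC} = 254.9 kN and R_C = 414.8 − 254.9 = 159.8 kN.

R_C = 159.8 kN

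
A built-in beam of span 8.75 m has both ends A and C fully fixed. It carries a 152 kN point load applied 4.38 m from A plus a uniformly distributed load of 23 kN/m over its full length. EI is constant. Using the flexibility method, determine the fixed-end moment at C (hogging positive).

M_C = 313.2 kN·m

Take the two fixed-end moments M_A, M_C as redundants; the released structure is the simple span AC.
End rotations of the released simple span under the applied load (×1/EI):
  at A: point load 152 at a = 4.38: Pab(L + b)/(6LEI) = 727.1/EI
  at C: point load 152 at a = 4.38: Pab(L + a)/(6LEI) = 727.6/EI
  at A: UDL 23: wL³/(24EI) = 642/EI
  at C: UDL 23: wL³/(24EI) = 642/EI
  θ_A0 = 1369/EI,  θ_C0 = 1370/EI
Flexibility coefficients: a unit moment at one end gives L/(3EI) there and L/(6EI) at the far end, so f₁₁ = f₂₂ = 2.917/EI and f₁₂ = f₂₁ = 1.458/EI.
Compatibility — zero rotation at each built-in end:
  2.917 M_A + 1.458 M_C = 1369
  1.458 M_A + 2.917 M_C = 1370
Solving the pair gives M_A = 312.8 kN·m and M_C = 313.2 kN·m (hogging).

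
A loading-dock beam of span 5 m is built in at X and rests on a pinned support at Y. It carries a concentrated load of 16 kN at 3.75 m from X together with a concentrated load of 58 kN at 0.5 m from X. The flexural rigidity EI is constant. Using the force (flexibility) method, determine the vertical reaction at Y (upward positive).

Release the roller at Y. Primary structure: cantilever fixed at X.
Deflection at Y on the released cantilever, summing each load's contribution:
  point load 16 at a = 3.75: Pa²(3L − a)/(6EI) = 421.9/EI
  point load 58 at a = 0.5: Pa²(3L − a)/(6EI) = 35.04/EI
  δ_0 = 456.9/EI
Tip deflection under a unit load at Y: L³/(3EI) = 41.67/EI.
The prop prevents deflection at Y: R_Y = δ_0/δ_{YY} = 456.9/41.67 = 10.97 kN.

R_Y = 10.97 kN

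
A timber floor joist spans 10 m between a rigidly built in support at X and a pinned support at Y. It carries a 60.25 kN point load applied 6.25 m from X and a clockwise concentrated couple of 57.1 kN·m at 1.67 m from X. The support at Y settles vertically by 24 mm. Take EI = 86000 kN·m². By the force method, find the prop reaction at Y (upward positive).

R_Y = 24.38 kN

Choose R_Y as the redundant. The primary structure is the cantilever fixed at X.
Free-end deflection of the primary structure under the applied loading (downward +):
  point load 60.25 at a = 6.25: Pa²(3L − a)/(6EI) = 9316/EI
  clockwise couple 57.1 at a = 1.67: M₀a(2L − a)/(2EI) = 873.9/EI
  δ_0 = 10190/EI
Flexibility coefficient — unit upward force at Y: δ_{YY} = L³/(3EI) = 333.3/EI.
With EI = 86000 kN·m²: δ_0 = 0.11849 m and δ_{YY} = 0.003876 m/kN.
Compatibility — the beam at Y must follow the support down by 0.024 m: δ_0 − R_Y·δ_{YY} = 0.024, so R_Y = (0.11849 − 0.024)/0.003876 = 24.38 kN.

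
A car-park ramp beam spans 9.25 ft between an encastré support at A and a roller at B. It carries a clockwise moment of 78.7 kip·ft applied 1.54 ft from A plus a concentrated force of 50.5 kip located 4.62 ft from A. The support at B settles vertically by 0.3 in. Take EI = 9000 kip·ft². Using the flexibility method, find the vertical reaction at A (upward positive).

Take the reaction at B as the redundant and release it; the primary structure is a cantilever fixed at A.
Primary-structure tip deflection at B by superposition:
  clockwise couple 78.7 at a = 1.54: M₀a(2L − a)/(2EI) = 1028/EI
  point load 50.5 at a = 4.62: Pa²(3L − a)/(6EI) = 4155/EI
  δ_0 = 5183/EI
Tip deflection under a unit load at B: L³/(3EI) = 263.8/EI.
With EI = 9000 kip·ft²: δ_0 = 0.57589 ft and δ_{BB} = 0.029313 ft/kip.
Compatibility — the beam at B must follow the support down by 0.025 ft: δ_0 − R_B·δ_{BB} = 0.025, so R_B = (0.57589 − 0.025)/0.029313 = 18.79 kip.
Vertical equilibrium: R_A = ΣP − R_B = 50.5 − 18.79 = 31.71 kip.

R_A = 31.71 kip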